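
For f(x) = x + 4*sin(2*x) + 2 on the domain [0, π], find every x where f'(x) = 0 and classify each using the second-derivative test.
f'(x) = 8*cos(2*x) + 1

Solve f'(x) = 0 on [0, π]:
  f'(x) = 0 ⇔ cos(2*x) = -1/8, i.e. 2*x = ±arccos(-1/8) + 2nπ; keep the solutions lying in [0, π].
  ⇒ x = acos(-1/8)/2 ≈ 0.8481, pi - acos(-1/8)/2 ≈ 2.2935

f''(x) = -16*sin(2*x)
Second-derivative test at each critical point:
  f''(0.8481) = -15.8745 < 0 → local maximum
  f''(2.2935) = 15.8745 > 0 → local minimum

Critical points: x = acos(-1/8)/2 ≈ 0.8481 (local maximum); x = pi - acos(-1/8)/2 ≈ 2.2935 (local minimum)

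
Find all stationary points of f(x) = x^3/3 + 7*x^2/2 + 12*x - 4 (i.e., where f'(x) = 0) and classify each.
f'(x) = x^2 + 7*x + 12

Solve f'(x) = 0:
  Factor: x^2 + 7*x + 12 = (x + 3)*(x + 4) = 0.
  ⇒ x = -4, -3

f''(x) = 2*x + 7
Second-derivative test at each critical point:
  f''(-4) = -1 < 0 → local maximum
  f''(-3) = 1 > 0 → local minimum

Critical points: x = -4 (local maximum); x = -3 (local minimum)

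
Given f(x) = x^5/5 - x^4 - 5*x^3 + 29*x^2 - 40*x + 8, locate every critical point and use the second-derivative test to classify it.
f'(x) = x^4 - 4*x^3 - 15*x^2 + 58*x - 40

Solve f'(x) = 0:
  Factor: x^4 - 4*x^3 - 15*x^2 + 58*x - 40 = (x - 5)*(x - 2)*(x - 1)*(x + 4) = 0.
  ⇒ x = -4, 1, 2, 5

f''(x) = 4*x^3 - 12*x^2 - 30*x + 58
Second-derivative test at each critical point:
  f''(-4) = -270 < 0 → local maximum
  f''(1) = 20 > 0 → local minimum
  f''(2) = -18 < 0 → local maximum
  f''(5) = 108 > 0 → local minimum

Critical points: x = -4 (local maximum); x = 1 (local minimum); x = 2 (local maximum); x = 5 (local minimum)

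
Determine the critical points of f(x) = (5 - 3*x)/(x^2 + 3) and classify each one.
f'(x) = (3*x^2 - 10*x - 9)/(x^4 + 6*x^2 + 9)

Solve f'(x) = 0:
  f'(x) = (3*x^2 - 10*x - 9)/(x^2 + 3)^2; the denominator is positive wherever f is defined, so f'(x) = 0 ⇔ 3*x^2 - 10*x - 9 = 0.
  3*x^2 - 10*x - 9 = 0 has no rational roots; quadratic formula: x = (10 ± √208)/6.
  ⇒ x = 5/3 - 2*sqrt(13)/3 ≈ -0.7370, 5/3 + 2*sqrt(13)/3 ≈ 4.0704

f''(x) = 2*(4*x^2*(5 - 3*x) + (9*x - 5)*(x^2 + 3))/(x^2 + 3)^3
Second-derivative test at each critical point:
  f''(-0.7370) = -1.1488 < 0 → local maximum
  f''(4.0704) = 0.0377 > 0 → local minimum

Critical points: x = 5/3 - 2*sqrt(13)/3 ≈ -0.7370 (local maximum); x = 5/3 + 2*sqrt(13)/3 ≈ 4.0704 (local minimum)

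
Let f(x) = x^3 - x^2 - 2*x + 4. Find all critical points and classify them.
f'(x) = 3*x^2 - 2*x - 2

Solve f'(x) = 0:
  3*x^2 - 2*x - 2 = 0 has no rational roots; quadratic formula: x = (2 ± √28)/6.
  ⇒ x = 1/3 - sqrt(7)/3 ≈ -0.5486, 1/3 + sqrt(7)/3 ≈ 1.2153

f''(x) = 6*x - 2
Second-derivative test at each critical point:
  f''(-0.5486) = -5.2915 < 0 → local maximum
  f''(1.2153) = 5.2915 > 0 → local minimum

Critical points: x = 1/3 - sqrt(7)/3 ≈ -0.5486 (local maximum); x = 1/3 + sqrt(7)/3 ≈ 1.2153 (local minimum)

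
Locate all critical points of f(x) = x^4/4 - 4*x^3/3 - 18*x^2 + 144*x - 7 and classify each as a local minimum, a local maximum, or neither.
f'(x) = x^3 - 4*x^2 - 36*x + 144

Solve f'(x) = 0:
  Factor: x^3 - 4*x^2 - 36*x + 144 = (x - 6)*(x - 4)*(x + 6) = 0.
  ⇒ x = -6, 4, 6

f''(x) = 3*x^2 - 8*x - 36
Second-derivative test at each critical point:
  f''(-6) = 120 > 0 → local minimum
  f''(4) = -20 < 0 → local maximum
  f''(6) = 24 > 0 → local minimum

Critical points: x = -6 (local minimum); x = 4 (local maximum); x = 6 (local minimum)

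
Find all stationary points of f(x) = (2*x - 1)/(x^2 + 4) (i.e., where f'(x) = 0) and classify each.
f'(x) = 2*(-x^2 + x + 4)/(x^4 + 8*x^2 + 16)

Solve f'(x) = 0:
  f'(x) = -2*(x^2 - x - 4)/(x^2 + 4)^2; the denominator is positive wherever f is defined, so f'(x) = 0 ⇔ -2*x^2 + 2*x + 8 = 0.
  Factor: -2*x^2 + 2*x + 8 = -2*(x^2 - x - 4); x^2 - x - 4 = 0 has no rational roots; quadratic formula: x = (1 ± √17)/2.
  ⇒ x = 1/2 - sqrt(17)/2 ≈ -1.5616, 1/2 + sqrt(17)/2 ≈ 2.5616

f''(x) = 2*(4*x^2*(2*x - 1) + (1 - 6*x)*(x^2 + 4))/(x^2 + 4)^3
Second-derivative test at each critical point:
  f''(-1.5616) = 0.1989 > 0 → local minimum
  f''(2.5616) = -0.0739 < 0 → local maximum

Critical points: x = 1/2 - sqrt(17)/2 ≈ -1.5616 (local minimum); x = 1/2 + sqrt(17)/2 ≈ 2.5616 (local maximum)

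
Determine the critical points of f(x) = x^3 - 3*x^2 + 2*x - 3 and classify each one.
f'(x) = 3*x^2 - 6*x + 2

Solve f'(x) = 0:
  3*x^2 - 6*x + 2 = 0 has no rational roots; quadratic formula: x = (6 ± √12)/6.
  ⇒ x = 1 - sqrt(3)/3 ≈ 0.4226, sqrt(3)/3 + 1 ≈ 1.5774

f''(x) = 6*x - 6
Second-derivative test at each critical point:
  f''(0.4226) = -3.4641 < 0 → local maximum
  f''(1.5774) = 3.4641 > 0 → local minimum

Critical points: x = 1 - sqrt(3)/3 ≈ 0.4226 (local maximum); x = sqrt(3)/3 + 1 ≈ 1.5774 (local minimum)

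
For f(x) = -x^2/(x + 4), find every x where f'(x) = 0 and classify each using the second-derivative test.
f'(x) = x*(-x - 8)/(x + 4)^2

Solve f'(x) = 0:
  f'(x) = -x*(x + 8)/(x + 4)^2; the denominator is positive wherever f is defined, so f'(x) = 0 ⇔ -x^2 - 8*x = 0.
  Factor: -x^2 - 8*x = -x*(x + 8) = 0.
  ⇒ x = -8, 0

f''(x) = -32/(x^3 + 12*x^2 + 48*x + 64)
Second-derivative test at each critical point:
  f''(-8) = 1/2 > 0 → local minimum
  f''(0) = -1/2 < 0 → local maximum

Critical points: x = -8 (local minimum); x = 0 (local maximum)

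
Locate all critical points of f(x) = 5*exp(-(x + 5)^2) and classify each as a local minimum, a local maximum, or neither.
f'(x) = 10*(-x - 5)*exp(-(x + 5)^2)

Solve f'(x) = 0:
  f'(x) = (-10*x - 50)·exp(-(x + 5)^2) and exp(-(x + 5)^2) > 0 for every x, so f'(x) = 0 ⇔ -10*x - 50 = 0.
  Factor: -10*x - 50 = -10*(x + 5) = 0.
  ⇒ x = -5

f''(x) = 10*(2*(x + 5)^2 - 1)*exp(-(x + 5)^2)
Second-derivative test at each critical point:
  f''(-5) = -10 < 0 → local maximum

Critical points: x = -5 (local maximum)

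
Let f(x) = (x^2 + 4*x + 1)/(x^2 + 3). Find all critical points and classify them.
f'(x) = 4*(-x^2 + x + 3)/(x^4 + 6*x^2 + 9)

Solve f'(x) = 0:
  f'(x) = -4*(x^2 - x - 3)/(x^2 + 3)^2; the denominator is positive wherever f is defined, so f'(x) = 0 ⇔ -4*x^2 + 4*x + 12 = 0.
  Factor: -4*x^2 + 4*x + 12 = -4*(x^2 - x - 3); x^2 - x - 3 = 0 has no rational roots; quadratic formula: x = (1 ± √13)/2.
  ⇒ x = 1/2 - sqrt(13)/2 ≈ -1.3028, 1/2 + sqrt(13)/2 ≈ 2.3028

f''(x) = 4*(2*x^3 - 3*x^2 - 18*x + 3)/(x^6 + 9*x^4 + 27*x^2 + 27)
Second-derivative test at each critical point:
  f''(-1.3028) = 0.6537 > 0 → local minimum
  f''(2.3028) = -0.2092 < 0 → local maximum

Critical points: x = 1/2 - sqrt(13)/2 ≈ -1.3028 (local minimum); x = 1/2 + sqrt(13)/2 ≈ 2.3028 (local maximum)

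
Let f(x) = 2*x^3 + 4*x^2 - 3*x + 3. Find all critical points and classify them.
f'(x) = 6*x^2 + 8*x - 3

Solve f'(x) = 0:
  6*x^2 + 8*x - 3 = 0 has no rational roots; quadratic formula: x = (-8 ± √136)/12.
  ⇒ x = -sqrt(34)/6 - 2/3 ≈ -1.6385, -2/3 + sqrt(34)/6 ≈ 0.3052

f''(x) = 12*x + 8
Second-derivative test at each critical point:
  f''(-1.6385) = -11.6619 < 0 → local maximum
  f''(0.3052) = 11.6619 > 0 → local minimum

Critical points: x = -sqrt(34)/6 - 2/3 ≈ -1.6385 (local maximum); x = -2/3 + sqrt(34)/6 ≈ 0.3052 (local minimum)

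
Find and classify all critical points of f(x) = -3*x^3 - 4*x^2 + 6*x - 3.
f'(x) = -9*x^2 - 8*x + 6

Solve f'(x) = 0:
  9*x^2 + 8*x - 6 = 0 has no rational roots; quadratic formula: x = (-8 ± √280)/18.
  ⇒ x = -sqrt(70)/9 - 4/9 ≈ -1.3741, -4/9 + sqrt(70)/9 ≈ 0.4852

f''(x) = -18*x - 8
Second-derivative test at each critical point:
  f''(-1.3741) = 16.7332 > 0 → local minimum
  f''(0.4852) = -16.7332 < 0 → local maximum

Critical points: x = -sqrt(70)/9 - 4/9 ≈ -1.3741 (local minimum); x = -4/9 + sqrt(70)/9 ≈ 0.4852 (local maximum)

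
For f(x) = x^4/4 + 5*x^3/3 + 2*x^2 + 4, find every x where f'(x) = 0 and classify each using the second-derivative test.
f'(x) = x*(x^2 + 5*x + 4)

Solve f'(x) = 0:
  Factor: x^3 + 5*x^2 + 4*x = x*(x + 1)*(x + 4) = 0.
  ⇒ x = -4, -1, 0

f''(x) = 3*x^2 + 10*x + 4
Second-derivative test at each critical point:
  f''(-4) = 12 > 0 → local minimum
  f''(-1) = -3 < 0 → local maximum
  f''(0) = 4 > 0 → local minimum

Critical points: x = -4 (local minimum); x = -1 (local maximum); x = 0 (local minimum)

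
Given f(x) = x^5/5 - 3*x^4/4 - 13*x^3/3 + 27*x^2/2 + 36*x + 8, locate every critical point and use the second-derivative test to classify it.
f'(x) = x^4 - 3*x^3 - 13*x^2 + 27*x + 36

Solve f'(x) = 0:
  Factor: x^4 - 3*x^3 - 13*x^2 + 27*x + 36 = (x - 4)*(x - 3)*(x + 1)*(x + 3) = 0.
  ⇒ x = -3, -1, 3, 4

f''(x) = 4*x^3 - 9*x^2 - 26*x + 27
Second-derivative test at each critical point:
  f''(-3) = -84 < 0 → local maximum
  f''(-1) = 40 > 0 → local minimum
  f''(3) = -24 < 0 → local maximum
  f''(4) = 35 > 0 → local minimum

Critical points: x = -3 (local maximum); x = -1 (local minimum); x = 3 (local maximum); x = 4 (local minimum)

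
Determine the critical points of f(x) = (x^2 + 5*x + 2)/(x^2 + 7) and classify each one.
f'(x) = 5*(-x^2 + 2*x + 7)/(x^4 + 14*x^2 + 49)

Solve f'(x) = 0:
  f'(x) = -5*(x^2 - 2*x - 7)/(x^2 + 7)^2; the denominator is positive wherever f is defined, so f'(x) = 0 ⇔ -5*x^2 + 10*x + 35 = 0.
  Factor: -5*x^2 + 10*x + 35 = -5*(x^2 - 2*x - 7); x^2 - 2*x - 7 = 0 has no rational roots; quadratic formula: x = (2 ± √32)/2.
  ⇒ x = 1 - 2*sqrt(2) ≈ -1.8284, 1 + 2*sqrt(2) ≈ 3.8284

f''(x) = 10*(x^3 - 3*x^2 - 21*x + 7)/(x^6 + 21*x^4 + 147*x^2 + 343)
Second-derivative test at each critical point:
  f''(-1.8284) = 0.2644 > 0 → local minimum
  f''(3.8284) = -0.0603 < 0 → local maximum

Critical points: x = 1 - 2*sqrt(2) ≈ -1.8284 (local minimum); x = 1 + 2*sqrt(2) ≈ 3.8284 (local maximum)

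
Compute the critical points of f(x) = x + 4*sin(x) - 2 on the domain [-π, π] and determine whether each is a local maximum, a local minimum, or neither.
f'(x) = 4*cos(x) + 1

Solve f'(x) = 0 on [-π, π]:
  f'(x) = 0 ⇔ cos(x) = -1/4, i.e. x = ±arccos(-1/4) + 2nπ; keep the solutions lying in [-π, π].
  ⇒ x = -acos(-1/4) ≈ -1.8235, acos(-1/4) ≈ 1.8235

f''(x) = -4*sin(x)
Second-derivative test at each critical point:
  f''(-1.8235) = 3.8730 > 0 → local minimum
  f''(1.8235) = -3.8730 < 0 → local maximum

Critical points: x = -acos(-1/4) ≈ -1.8235 (local minimum); x = acos(-1/4) ≈ 1.8235 (local maximum)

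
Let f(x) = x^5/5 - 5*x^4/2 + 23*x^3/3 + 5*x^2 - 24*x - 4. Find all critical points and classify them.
f'(x) = x^4 - 10*x^3 + 23*x^2 + 10*x - 24

Solve f'(x) = 0:
  Factor: x^4 - 10*x^3 + 23*x^2 + 10*x - 24 = (x - 6)*(x - 4)*(x - 1)*(x + 1) = 0.
  ⇒ x = -1, 1, 4, 6

f''(x) = 4*x^3 - 30*x^2 + 46*x + 10
Second-derivative test at each critical point:
  f''(-1) = -70 < 0 → local maximum
  f''(1) = 30 > 0 → local minimum
  f''(4) = -30 < 0 → local maximum
  f''(6) = 70 > 0 → local minimum

Critical points: x = -1 (local maximum); x = 1 (local minimum); x = 4 (local maximum); x = 6 (local minimum)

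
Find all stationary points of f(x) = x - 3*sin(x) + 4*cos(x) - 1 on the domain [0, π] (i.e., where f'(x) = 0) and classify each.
f'(x) = -4*sin(x) - 3*cos(x) + 1

Solve f'(x) = 0 on [0, π]:
  f'(x) = 0 ⇔ -4*sin(x) - 3*cos(x) = -1. Write the left side as R·cos(x + φ) with R = √((-3)² + 4²) = 5, cos φ = -3/5, sin φ = 4/5; then cos(x + φ) = -1/5. Solve for x and keep the solutions lying in [0, π].
  ⇒ x = atan((4 + 6*sqrt(6))/(3 - 8*sqrt(6))) + pi ≈ 2.2967

f''(x) = 3*sin(x) - 4*cos(x)
Second-derivative test at each critical point:
  f''(2.2967) = 4.8990 > 0 → local minimum

Critical points: x = atan((4 + 6*sqrt(6))/(3 - 8*sqrt(6))) + pi ≈ 2.2967 (local minimum)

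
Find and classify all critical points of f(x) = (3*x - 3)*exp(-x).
f'(x) = 3*(2 - x)*exp(-x)

Solve f'(x) = 0:
  f'(x) = (6 - 3*x)·exp(-x) and exp(-x) > 0 for every x, so f'(x) = 0 ⇔ 6 - 3*x = 0.
  Factor: 6 - 3*x = -3*(x - 2) = 0.
  ⇒ x = 2

f''(x) = 3*(x - 3)*exp(-x)
Second-derivative test at each critical point:
  f''(2) = -0.4060 < 0 → local maximum

Critical points: x = 2 (local maximum)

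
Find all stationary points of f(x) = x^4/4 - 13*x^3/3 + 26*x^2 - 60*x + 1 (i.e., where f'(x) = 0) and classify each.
f'(x) = x^3 - 13*x^2 + 52*x - 60

Solve f'(x) = 0:
  Factor: x^3 - 13*x^2 + 52*x - 60 = (x - 6)*(x - 5)*(x - 2) = 0.
  ⇒ x = 2, 5, 6

f''(x) = 3*x^2 - 26*x + 52
Second-derivative test at each critical point:
  f''(2) = 12 > 0 → local minimum
  f''(5) = -3 < 0 → local maximum
  f''(6) = 4 > 0 → local minimum

Critical points: x = 2 (local minimum); x = 5 (local maximum); x = 6 (local minimum)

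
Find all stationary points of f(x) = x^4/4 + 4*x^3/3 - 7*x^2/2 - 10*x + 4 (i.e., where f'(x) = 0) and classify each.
f'(x) = x^3 + 4*x^2 - 7*x - 10

Solve f'(x) = 0:
  Factor: x^3 + 4*x^2 - 7*x - 10 = (x - 2)*(x + 1)*(x + 5) = 0.
  ⇒ x = -5, -1, 2

f''(x) = 3*x^2 + 8*x - 7
Second-derivative test at each critical point:
  f''(-5) = 28 > 0 → local minimum
  f''(-1) = -12 < 0 → local maximum
  f''(2) = 21 > 0 → local minimum

Critical points: x = -5 (local minimum); x = -1 (local maximum); x = 2 (local minimum)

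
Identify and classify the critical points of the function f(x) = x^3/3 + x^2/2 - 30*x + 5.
f'(x) = x^2 + x - 30

Solve f'(x) = 0:
  Factor: x^2 + x - 30 = (x - 5)*(x + 6) = 0.
  ⇒ x = -6, 5

f''(x) = 2*x + 1
Second-derivative test at each critical point:
  f''(-6) = -11 < 0 → local maximum
  f''(5) = 11 > 0 → local minimum

Critical points: x = -6 (local maximum); x = 5 (local minimum)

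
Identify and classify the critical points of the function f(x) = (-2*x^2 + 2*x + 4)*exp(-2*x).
f'(x) = 2*(2*x^2 - 4*x - 3)*exp(-2*x)

Solve f'(x) = 0:
  f'(x) = (4*x^2 - 8*x - 6)·exp(-2*x) and exp(-2*x) > 0 for every x, so f'(x) = 0 ⇔ 4*x^2 - 8*x - 6 = 0.
  Factor: 4*x^2 - 8*x - 6 = 2*(2*x^2 - 4*x - 3); 2*x^2 - 4*x - 3 = 0 has no rational roots; quadratic formula: x = (4 ± √40)/4.
  ⇒ x = 1 - sqrt(10)/2 ≈ -0.5811, 1 + sqrt(10)/2 ≈ 2.5811

f''(x) = 4*(-2*x^2 + 6*x + 1)*exp(-2*x)
Second-derivative test at each critical point:
  f''(-0.5811) = -40.4418 < 0 → local maximum
  f''(2.5811) = 0.0725 > 0 → local minimum

Critical points: x = 1 - sqrt(10)/2 ≈ -0.5811 (local maximum); x = 1 + sqrt(10)/2 ≈ 2.5811 (local minimum)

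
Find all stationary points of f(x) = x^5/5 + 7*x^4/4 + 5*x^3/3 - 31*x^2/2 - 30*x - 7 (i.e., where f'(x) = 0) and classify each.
f'(x) = x^4 + 7*x^3 + 5*x^2 - 31*x - 30

Solve f'(x) = 0:
  Factor: x^4 + 7*x^3 + 5*x^2 - 31*x - 30 = (x - 2)*(x + 1)*(x + 3)*(x + 5) = 0.
  ⇒ x = -5, -3, -1, 2

f''(x) = 4*x^3 + 21*x^2 + 10*x - 31
Second-derivative test at each critical point:
  f''(-5) = -56 < 0 → local maximum
  f''(-3) = 20 > 0 → local minimum
  f''(-1) = -24 < 0 → local maximum
  f''(2) = 105 > 0 → local minimum

Critical points: x = -5 (local maximum); x = -3 (local minimum); x = -1 (local maximum); x = 2 (local minimum)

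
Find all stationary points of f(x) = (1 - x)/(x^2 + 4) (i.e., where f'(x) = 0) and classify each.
f'(x) = (-x^2 + 2*x*(x - 1) - 4)/(x^2 + 4)^2

Solve f'(x) = 0:
  f'(x) = (x^2 - 2*x - 4)/(x^2 + 4)^2; the denominator is positive wherever f is defined, so f'(x) = 0 ⇔ x^2 - 2*x - 4 = 0.
  x^2 - 2*x - 4 = 0 has no rational roots; quadratic formula: x = (2 ± √20)/2.
  ⇒ x = 1 - sqrt(5) ≈ -1.2361, 1 + sqrt(5) ≈ 3.2361

f''(x) = 2*(4*x^2*(1 - x) + (3*x - 1)*(x^2 + 4))/(x^2 + 4)^3
Second-derivative test at each critical point:
  f''(-1.2361) = -0.1464 < 0 → local maximum
  f''(3.2361) = 0.0214 > 0 → local minimum

Critical points: x = 1 - sqrt(5) ≈ -1.2361 (local maximum); x = 1 + sqrt(5) ≈ 3.2361 (local minimum)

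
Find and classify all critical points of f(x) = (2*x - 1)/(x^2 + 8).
f'(x) = 2*(-x^2 + x + 8)/(x^4 + 16*x^2 + 64)

Solve f'(x) = 0:
  f'(x) = -2*(x^2 - x - 8)/(x^2 + 8)^2; the denominator is positive wherever f is defined, so f'(x) = 0 ⇔ -2*x^2 + 2*x + 16 = 0.
  Factor: -2*x^2 + 2*x + 16 = -2*(x^2 - x - 8); x^2 - x - 8 = 0 has no rational roots; quadratic formula: x = (1 ± √33)/2.
  ⇒ x = 1/2 - sqrt(33)/2 ≈ -2.3723, 1/2 + sqrt(33)/2 ≈ 3.3723

f''(x) = 2*(4*x^2*(2*x - 1) + (1 - 6*x)*(x^2 + 8))/(x^2 + 8)^3
Second-derivative test at each critical point:
  f''(-2.3723) = 0.0619 > 0 → local minimum
  f''(3.3723) = -0.0306 < 0 → local maximum

Critical points: x = 1/2 - sqrt(33)/2 ≈ -2.3723 (local minimum); x = 1/2 + sqrt(33)/2 ≈ 3.3723 (local maximum)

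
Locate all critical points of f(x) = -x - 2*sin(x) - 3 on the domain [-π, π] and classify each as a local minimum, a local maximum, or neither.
f'(x) = -2*cos(x) - 1

Solve f'(x) = 0 on [-π, π]:
  f'(x) = 0 ⇔ cos(x) = -1/2, i.e. x = ±arccos(-1/2) + 2nπ; keep the solutions lying in [-π, π].
  ⇒ x = -2*pi/3 ≈ -2.0944, 2*pi/3 ≈ 2.0944

f''(x) = 2*sin(x)
Second-derivative test at each critical point:
  f''(-2.0944) = -1.7321 < 0 → local maximum
  f''(2.0944) = 1.7321 > 0 → local minimum

Critical points: x = -2*pi/3 ≈ -2.0944 (local maximum); x = 2*pi/3 ≈ 2.0944 (local minimum)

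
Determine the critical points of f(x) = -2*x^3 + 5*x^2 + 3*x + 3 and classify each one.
f'(x) = -6*x^2 + 10*x + 3

Solve f'(x) = 0:
  6*x^2 - 10*x - 3 = 0 has no rational roots; quadratic formula: x = (10 ± √172)/12.
  ⇒ x = 5/6 - sqrt(43)/6 ≈ -0.2596, 5/6 + sqrt(43)/6 ≈ 1.9262

f''(x) = 10 - 12*x
Second-derivative test at each critical point:
  f''(-0.2596) = 13.1149 > 0 → local minimum
  f''(1.9262) = -13.1149 < 0 → local maximum

Critical points: x = 5/6 - sqrt(43)/6 ≈ -0.2596 (local minimum); x = 5/6 + sqrt(43)/6 ≈ 1.9262 (local maximum)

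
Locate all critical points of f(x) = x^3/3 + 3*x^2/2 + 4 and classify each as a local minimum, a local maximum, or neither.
f'(x) = x*(x + 3)

Solve f'(x) = 0:
  Factor: x^2 + 3*x = x*(x + 3) = 0.
  ⇒ x = -3, 0

f''(x) = 2*x + 3
Second-derivative test at each critical point:
  f''(-3) = -3 < 0 → local maximum
  f''(0) = 3 > 0 → local minimum

Critical points: x = -3 (local maximum); x = 0 (local minimum)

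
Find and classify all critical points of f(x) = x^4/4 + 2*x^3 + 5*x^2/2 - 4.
f'(x) = x*(x^2 + 6*x + 5)

Solve f'(x) = 0:
  Factor: x^3 + 6*x^2 + 5*x = x*(x + 1)*(x + 5) = 0.
  ⇒ x = -5, -1, 0

f''(x) = 3*x^2 + 12*x + 5
Second-derivative test at each critical point:
  f''(-5) = 20 > 0 → local minimum
  f''(-1) = -4 < 0 → local maximum
  f''(0) = 5 > 0 → local minimum

Critical points: x = -5 (local minimum); x = -1 (local maximum); x = 0 (local minimum)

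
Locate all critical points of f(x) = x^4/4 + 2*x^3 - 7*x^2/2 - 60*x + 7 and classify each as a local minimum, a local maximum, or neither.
f'(x) = x^3 + 6*x^2 - 7*x - 60

Solve f'(x) = 0:
  Factor: x^3 + 6*x^2 - 7*x - 60 = (x - 3)*(x + 4)*(x + 5) = 0.
  ⇒ x = -5, -4, 3

f''(x) = 3*x^2 + 12*x - 7
Second-derivative test at each critical point:
  f''(-5) = 8 > 0 → local minimum
  f''(-4) = -7 < 0 → local maximum
  f''(3) = 56 > 0 → local minimum

Critical points: x = -5 (local minimum); x = -4 (local maximum); x = 3 (local minimum)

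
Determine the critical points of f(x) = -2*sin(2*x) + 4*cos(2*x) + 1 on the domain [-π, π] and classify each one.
f'(x) = -8*sin(2*x) - 4*cos(2*x)

Solve f'(x) = 0 on [-π, π]:
  f'(x) = 0 ⇔ -2*cos(2*x) = 4*sin(2*x) ⇔ tan(2*x) = -1/2, i.e. 2*x = arctan(-1/2) + nπ; keep the solutions lying in [-π, π].
  ⇒ x = -pi/2 - atan(1/2)/2 ≈ -1.8026, -atan(1/2)/2 ≈ -0.2318, -atan(1/2)/2 + pi/2 ≈ 1.3390, pi - atan(1/2)/2 ≈ 2.9098

f''(x) = 8*sin(2*x) - 16*cos(2*x)
Second-derivative test at each critical point:
  f''(-1.8026) = 17.8885 > 0 → local minimum
  f''(-0.2318) = -17.8885 < 0 → local maximum
  f''(1.3390) = 17.8885 > 0 → local minimum
  f''(2.9098) = -17.8885 < 0 → local maximum

Critical points: x = -pi/2 - atan(1/2)/2 ≈ -1.8026 (local minimum); x = -atan(1/2)/2 ≈ -0.2318 (local maximum); x = -atan(1/2)/2 + pi/2 ≈ 1.3390 (local minimum); x = pi - atan(1/2)/2 ≈ 2.9098 (local maximum)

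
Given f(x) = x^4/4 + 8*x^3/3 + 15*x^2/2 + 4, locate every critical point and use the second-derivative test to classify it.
f'(x) = x*(x^2 + 8*x + 15)

Solve f'(x) = 0:
  Factor: x^3 + 8*x^2 + 15*x = x*(x + 3)*(x + 5) = 0.
  ⇒ x = -5, -3, 0

f''(x) = 3*x^2 + 16*x + 15
Second-derivative test at each critical point:
  f''(-5) = 10 > 0 → local minimum
  f''(-3) = -6 < 0 → local maximum
  f''(0) = 15 > 0 → local minimum

Critical points: x = -5 (local minimum); x = -3 (local maximum); x = 0 (local minimum)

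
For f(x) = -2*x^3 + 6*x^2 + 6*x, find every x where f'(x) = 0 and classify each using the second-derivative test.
f'(x) = -6*x^2 + 12*x + 6

Solve f'(x) = 0:
  Factor: -6*x^2 + 12*x + 6 = -6*(x^2 - 2*x - 1); x^2 - 2*x - 1 = 0 has no rational roots; quadratic formula: x = (2 ± √8)/2.
  ⇒ x = 1 - sqrt(2) ≈ -0.4142, 1 + sqrt(2) ≈ 2.4142

f''(x) = 12 - 12*x
Second-derivative test at each critical point:
  f''(-0.4142) = 16.9706 > 0 → local minimum
  f''(2.4142) = -16.9706 < 0 → local maximum

Critical points: x = 1 - sqrt(2) ≈ -0.4142 (local minimum); x = 1 + sqrt(2) ≈ 2.4142 (local maximum)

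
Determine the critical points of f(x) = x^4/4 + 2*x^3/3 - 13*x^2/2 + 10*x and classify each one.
f'(x) = x^3 + 2*x^2 - 13*x + 10

Solve f'(x) = 0:
  Factor: x^3 + 2*x^2 - 13*x + 10 = (x - 2)*(x - 1)*(x + 5) = 0.
  ⇒ x = -5, 1, 2

f''(x) = 3*x^2 + 4*x - 13
Second-derivative test at each critical point:
  f''(-5) = 42 > 0 → local minimum
  f''(1) = -6 < 0 → local maximum
  f''(2) = 7 > 0 → local minimum

Critical points: x = -5 (local minimum); x = 1 (local maximum); x = 2 (local minimum)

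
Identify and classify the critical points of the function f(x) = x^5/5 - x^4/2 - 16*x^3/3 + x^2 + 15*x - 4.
f'(x) = x^4 - 2*x^3 - 16*x^2 + 2*x + 15

Solve f'(x) = 0:
  Factor: x^4 - 2*x^3 - 16*x^2 + 2*x + 15 = (x - 5)*(x - 1)*(x + 1)*(x + 3) = 0.
  ⇒ x = -3, -1, 1, 5

f''(x) = 4*x^3 - 6*x^2 - 32*x + 2
Second-derivative test at each critical point:
  f''(-3) = -64 < 0 → local maximum
  f''(-1) = 24 > 0 → local minimum
  f''(1) = -32 < 0 → local maximum
  f''(5) = 192 > 0 → local minimum

Critical points: x = -3 (local maximum); x = -1 (local minimum); x = 1 (local maximum); x = 5 (local minimum)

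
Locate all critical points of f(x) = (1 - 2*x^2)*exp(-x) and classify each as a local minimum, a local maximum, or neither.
f'(x) = (2*x^2 - 4*x - 1)*exp(-x)

Solve f'(x) = 0:
  f'(x) = (2*x^2 - 4*x - 1)·exp(-x) and exp(-x) > 0 for every x, so f'(x) = 0 ⇔ 2*x^2 - 4*x - 1 = 0.
  2*x^2 - 4*x - 1 = 0 has no rational roots; quadratic formula: x = (4 ± √24)/4.
  ⇒ x = 1 - sqrt(6)/2 ≈ -0.2247, 1 + sqrt(6)/2 ≈ 2.2247

f''(x) = (-2*x^2 + 8*x - 3)*exp(-x)
Second-derivative test at each critical point:
  f''(-0.2247) = -6.1335 < 0 → local maximum
  f''(2.2247) = 0.5296 > 0 → local minimum

Critical points: x = 1 - sqrt(6)/2 ≈ -0.2247 (local maximum); x = 1 + sqrt(6)/2 ≈ 2.2247 (local minimum)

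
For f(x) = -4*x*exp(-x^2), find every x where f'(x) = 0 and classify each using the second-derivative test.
f'(x) = 4*(2*x^2 - 1)*exp(-x^2)

Solve f'(x) = 0:
  f'(x) = (8*x^2 - 4)·exp(-x^2) and exp(-x^2) > 0 for every x, so f'(x) = 0 ⇔ 8*x^2 - 4 = 0.
  Factor: 8*x^2 - 4 = 4*(2*x^2 - 1); 2*x^2 - 1 = 0 has no rational roots; quadratic formula: x = (0 ± √8)/4.
  ⇒ x = -sqrt(2)/2 ≈ -0.7071, sqrt(2)/2 ≈ 0.7071

f''(x) = (-16*x^3 + 24*x)*exp(-x^2)
Second-derivative test at each critical point:
  f''(-0.7071) = -6.8621 < 0 → local maximum
  f''(0.7071) = 6.8621 > 0 → local minimum

Critical points: x = -sqrt(2)/2 ≈ -0.7071 (local maximum); x = sqrt(2)/2 ≈ 0.7071 (local minimum)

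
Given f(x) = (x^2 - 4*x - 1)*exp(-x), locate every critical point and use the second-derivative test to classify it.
f'(x) = (-x^2 + 6*x - 3)*exp(-x)

Solve f'(x) = 0:
  f'(x) = (-x^2 + 6*x - 3)·exp(-x) and exp(-x) > 0 for every x, so f'(x) = 0 ⇔ -x^2 + 6*x - 3 = 0.
  x^2 - 6*x + 3 = 0 has no rational roots; quadratic formula: x = (6 ± √24)/2.
  ⇒ x = 3 - sqrt(6) ≈ 0.5505, sqrt(6) + 3 ≈ 5.4495

f''(x) = (x^2 - 8*x + 9)*exp(-x)
Second-derivative test at each critical point:
  f''(0.5505) = 2.8250 > 0 → local minimum
  f''(5.4495) = -0.0211 < 0 → local maximum

Critical points: x = 3 - sqrt(6) ≈ 0.5505 (local minimum); x = sqrt(6) + 3 ≈ 5.4495 (local maximum)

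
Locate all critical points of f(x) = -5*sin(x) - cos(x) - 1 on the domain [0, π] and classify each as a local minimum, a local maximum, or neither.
f'(x) = sin(x) - 5*cos(x)

Solve f'(x) = 0 on [0, π]:
  f'(x) = 0 ⇔ -5*cos(x) = -sin(x) ⇔ tan(x) = 5, i.e. x = arctan(5) + nπ; keep the solutions lying in [0, π].
  ⇒ x = atan(5) ≈ 1.3734

f''(x) = 5*sin(x) + cos(x)
Second-derivative test at each critical point:
  f''(1.3734) = 5.0990 > 0 → local minimum

Critical points: x = atan(5) ≈ 1.3734 (local minimum)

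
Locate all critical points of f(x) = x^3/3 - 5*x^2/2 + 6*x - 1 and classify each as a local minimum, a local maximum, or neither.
f'(x) = x^2 - 5*x + 6

Solve f'(x) = 0:
  Factor: x^2 - 5*x + 6 = (x - 3)*(x - 2) = 0.
  ⇒ x = 2, 3

f''(x) = 2*x - 5
Second-derivative test at each critical point:
  f''(2) = -1 < 0 → local maximum
  f''(3) = 1 > 0 → local minimum

Critical points: x = 2 (local maximum); x = 3 (local minimum)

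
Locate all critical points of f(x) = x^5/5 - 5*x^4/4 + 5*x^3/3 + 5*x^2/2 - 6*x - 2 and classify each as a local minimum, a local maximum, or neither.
f'(x) = x^4 - 5*x^3 + 5*x^2 + 5*x - 6

Solve f'(x) = 0:
  Factor: x^4 - 5*x^3 + 5*x^2 + 5*x - 6 = (x - 3)*(x - 2)*(x - 1)*(x + 1) = 0.
  ⇒ x = -1, 1, 2, 3

f''(x) = 4*x^3 - 15*x^2 + 10*x + 5
Second-derivative test at each critical point:
  f''(-1) = -24 < 0 → local maximum
  f''(1) = 4 > 0 → local minimum
  f''(2) = -3 < 0 → local maximum
  f''(3) = 8 > 0 → local minimum

Critical points: x = -1 (local maximum); x = 1 (local minimum); x = 2 (local maximum); x = 3 (local minimum)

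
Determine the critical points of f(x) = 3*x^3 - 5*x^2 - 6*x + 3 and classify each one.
f'(x) = 9*x^2 - 10*x - 6

Solve f'(x) = 0:
  9*x^2 - 10*x - 6 = 0 has no rational roots; quadratic formula: x = (10 ± √316)/18.
  ⇒ x = 5/9 - sqrt(79)/9 ≈ -0.4320, 5/9 + sqrt(79)/9 ≈ 1.5431

f''(x) = 18*x - 10
Second-derivative test at each critical point:
  f''(-0.4320) = -17.7764 < 0 → local maximum
  f''(1.5431) = 17.7764 > 0 → local minimum

Critical points: x = 5/9 - sqrt(79)/9 ≈ -0.4320 (local maximum); x = 5/9 + sqrt(79)/9 ≈ 1.5431 (local minimum)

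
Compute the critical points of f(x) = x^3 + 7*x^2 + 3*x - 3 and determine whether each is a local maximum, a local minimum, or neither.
f'(x) = 3*x^2 + 14*x + 3

Solve f'(x) = 0:
  3*x^2 + 14*x + 3 = 0 has no rational roots; quadratic formula: x = (-14 ± √160)/6.
  ⇒ x = -7/3 - 2*sqrt(10)/3 ≈ -4.4415, -7/3 + 2*sqrt(10)/3 ≈ -0.2251

f''(x) = 6*x + 14
Second-derivative test at each critical point:
  f''(-4.4415) = -12.6491 < 0 → local maximum
  f''(-0.2251) = 12.6491 > 0 → local minimum

Critical points: x = -7/3 - 2*sqrt(10)/3 ≈ -4.4415 (local maximum); x = -7/3 + 2*sqrt(10)/3 ≈ -0.2251 (local minimum)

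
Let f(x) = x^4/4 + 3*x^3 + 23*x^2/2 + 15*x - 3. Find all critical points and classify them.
f'(x) = x^3 + 9*x^2 + 23*x + 15

Solve f'(x) = 0:
  Factor: x^3 + 9*x^2 + 23*x + 15 = (x + 1)*(x + 3)*(x + 5) = 0.
  ⇒ x = -5, -3, -1

f''(x) = 3*x^2 + 18*x + 23
Second-derivative test at each critical point:
  f''(-5) = 8 > 0 → local minimum
  f''(-3) = -4 < 0 → local maximum
  f''(-1) = 8 > 0 → local minimum

Critical points: x = -5 (local minimum); x = -3 (local maximum); x = -1 (local minimum)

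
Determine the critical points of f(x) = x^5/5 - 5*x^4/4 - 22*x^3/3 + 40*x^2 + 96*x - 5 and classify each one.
f'(x) = x^4 - 5*x^3 - 22*x^2 + 80*x + 96

Solve f'(x) = 0:
  Factor: x^4 - 5*x^3 - 22*x^2 + 80*x + 96 = (x - 6)*(x - 4)*(x + 1)*(x + 4) = 0.
  ⇒ x = -4, -1, 4, 6

f''(x) = 4*x^3 - 15*x^2 - 44*x + 80
Second-derivative test at each critical point:
  f''(-4) = -240 < 0 → local maximum
  f''(-1) = 105 > 0 → local minimum
  f''(4) = -80 < 0 → local maximum
  f''(6) = 140 > 0 → local minimum

Critical points: x = -4 (local maximum); x = -1 (local minimum); x = 4 (local maximum); x = 6 (local minimum)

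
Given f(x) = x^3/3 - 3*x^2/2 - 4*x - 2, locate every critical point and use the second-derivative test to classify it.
f'(x) = x^2 - 3*x - 4

Solve f'(x) = 0:
  Factor: x^2 - 3*x - 4 = (x - 4)*(x + 1) = 0.
  ⇒ x = -1, 4

f''(x) = 2*x - 3
Second-derivative test at each critical point:
  f''(-1) = -5 < 0 → local maximum
  f''(4) = 5 > 0 → local minimum

Critical points: x = -1 (local maximum); x = 4 (local minimum)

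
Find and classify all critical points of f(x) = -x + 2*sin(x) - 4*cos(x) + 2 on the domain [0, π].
f'(x) = 4*sin(x) + 2*cos(x) - 1

Solve f'(x) = 0 on [0, π]:
  f'(x) = 0 ⇔ 4*sin(x) + 2*cos(x) = 1. Write the left side as R·cos(x + φ) with R = √(2² + (-4)²) = 2*sqrt(5), cos φ = sqrt(5)/5, sin φ = -2*sqrt(5)/5; then cos(x + φ) = sqrt(5)/10. Solve for x and keep the solutions lying in [0, π].
  ⇒ x = atan((2 + sqrt(19))/(1 - 2*sqrt(19))) + pi ≈ 2.4524

f''(x) = -2*sin(x) + 4*cos(x)
Second-derivative test at each critical point:
  f''(2.4524) = -4.3589 < 0 → local maximum

Critical points: x = atan((2 + sqrt(19))/(1 - 2*sqrt(19))) + pi ≈ 2.4524 (local maximum)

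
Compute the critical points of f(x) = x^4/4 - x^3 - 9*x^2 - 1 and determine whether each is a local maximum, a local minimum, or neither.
f'(x) = x*(x^2 - 3*x - 18)

Solve f'(x) = 0:
  Factor: x^3 - 3*x^2 - 18*x = x*(x - 6)*(x + 3) = 0.
  ⇒ x = -3, 0, 6

f''(x) = 3*x^2 - 6*x - 18
Second-derivative test at each critical point:
  f''(-3) = 27 > 0 → local minimum
  f''(0) = -18 < 0 → local maximum
  f''(6) = 54 > 0 → local minimum

Critical points: x = -3 (local minimum); x = 0 (local maximum); x = 6 (local minimum)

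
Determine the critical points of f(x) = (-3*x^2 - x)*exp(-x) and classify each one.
f'(x) = (3*x^2 - 5*x - 1)*exp(-x)

Solve f'(x) = 0:
  f'(x) = (3*x^2 - 5*x - 1)·exp(-x) and exp(-x) > 0 for every x, so f'(x) = 0 ⇔ 3*x^2 - 5*x - 1 = 0.
  3*x^2 - 5*x - 1 = 0 has no rational roots; quadratic formula: x = (5 ± √37)/6.
  ⇒ x = 5/6 - sqrt(37)/6 ≈ -0.1805, 5/6 + sqrt(37)/6 ≈ 1.8471

f''(x) = (-3*x^2 + 11*x - 4)*exp(-x)
Second-derivative test at each critical point:
  f''(-0.1805) = -7.2857 < 0 → local maximum
  f''(1.8471) = 0.9592 > 0 → local minimum

Critical points: x = 5/6 - sqrt(37)/6 ≈ -0.1805 (local maximum); x = 5/6 + sqrt(37)/6 ≈ 1.8471 (local minimum)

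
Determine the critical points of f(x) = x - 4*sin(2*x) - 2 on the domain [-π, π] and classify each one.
f'(x) = 1 - 8*cos(2*x)

Solve f'(x) = 0 on [-π, π]:
  f'(x) = 0 ⇔ cos(2*x) = 1/8, i.e. 2*x = ±arccos(1/8) + 2nπ; keep the solutions lying in [-π, π].
  ⇒ x = -pi + acos(1/8)/2 ≈ -2.4189, -acos(1/8)/2 ≈ -0.7227, acos(1/8)/2 ≈ 0.7227, pi - acos(1/8)/2 ≈ 2.4189

f''(x) = 16*sin(2*x)
Second-derivative test at each critical point:
  f''(-2.4189) = 15.8745 > 0 → local minimum
  f''(-0.7227) = -15.8745 < 0 → local maximum
  f''(0.7227) = 15.8745 > 0 → local minimum
  f''(2.4189) = -15.8745 < 0 → local maximum

Critical points: x = -pi + acos(1/8)/2 ≈ -2.4189 (local minimum); x = -acos(1/8)/2 ≈ -0.7227 (local maximum); x = acos(1/8)/2 ≈ 0.7227 (local minimum); x = pi - acos(1/8)/2 ≈ 2.4189 (local maximum)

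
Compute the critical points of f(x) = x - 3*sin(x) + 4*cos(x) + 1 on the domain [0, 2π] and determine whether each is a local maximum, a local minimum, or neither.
f'(x) = -4*sin(x) - 3*cos(x) + 1

Solve f'(x) = 0 on [0, 2π]:
  f'(x) = 0 ⇔ -4*sin(x) - 3*cos(x) = -1. Write the left side as R·cos(x + φ) with R = √((-3)² + 4²) = 5, cos φ = -3/5, sin φ = 4/5; then cos(x + φ) = -1/5. Solve for x and keep the solutions lying in [0, 2π].
  ⇒ x = atan((4 + 6*sqrt(6))/(3 - 8*sqrt(6))) + pi ≈ 2.2967, atan((4 - 6*sqrt(6))/(3 + 8*sqrt(6))) + 2*pi ≈ 5.8410

f''(x) = 3*sin(x) - 4*cos(x)
Second-derivative test at each critical point:
  f''(2.2967) = 4.8990 > 0 → local minimum
  f''(5.8410) = -4.8990 < 0 → local maximum

Critical points: x = atan((4 + 6*sqrt(6))/(3 - 8*sqrt(6))) + pi ≈ 2.2967 (local minimum); x = atan((4 - 6*sqrt(6))/(3 + 8*sqrt(6))) + 2*pi ≈ 5.8410 (local maximum)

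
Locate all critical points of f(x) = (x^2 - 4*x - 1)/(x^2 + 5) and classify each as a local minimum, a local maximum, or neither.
f'(x) = 4*(x^2 + 3*x - 5)/(x^4 + 10*x^2 + 25)

Solve f'(x) = 0:
  f'(x) = 4*(x^2 + 3*x - 5)/(x^2 + 5)^2; the denominator is positive wherever f is defined, so f'(x) = 0 ⇔ 4*x^2 + 12*x - 20 = 0.
  Factor: 4*x^2 + 12*x - 20 = 4*(x^2 + 3*x - 5); x^2 + 3*x - 5 = 0 has no rational roots; quadratic formula: x = (-3 ± √29)/2.
  ⇒ x = -sqrt(29)/2 - 3/2 ≈ -4.1926, -3/2 + sqrt(29)/2 ≈ 1.1926

f''(x) = 4*(-2*x^3 - 9*x^2 + 30*x + 15)/(x^6 + 15*x^4 + 75*x^2 + 125)
Second-derivative test at each critical point:
  f''(-4.1926) = -0.0423 < 0 → local maximum
  f''(1.1926) = 0.5223 > 0 → local minimum

Critical points: x = -sqrt(29)/2 - 3/2 ≈ -4.1926 (local maximum); x = -3/2 + sqrt(29)/2 ≈ 1.1926 (local minimum)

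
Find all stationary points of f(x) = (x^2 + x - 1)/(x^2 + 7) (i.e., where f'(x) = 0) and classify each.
f'(x) = (-x^2 + 16*x + 7)/(x^4 + 14*x^2 + 49)

Solve f'(x) = 0:
  f'(x) = -(x^2 - 16*x - 7)/(x^2 + 7)^2; the denominator is positive wherever f is defined, so f'(x) = 0 ⇔ -x^2 + 16*x + 7 = 0.
  x^2 - 16*x - 7 = 0 has no rational roots; quadratic formula: x = (16 ± √284)/2.
  ⇒ x = 8 - sqrt(71) ≈ -0.4261, 8 + sqrt(71) ≈ 16.4261

f''(x) = 2*(x^3 - 24*x^2 - 21*x + 56)/(x^6 + 21*x^4 + 147*x^2 + 343)
Second-derivative test at each critical point:
  f''(-0.4261) = 0.3268 > 0 → local minimum
  f''(16.4261) = -2.199e-04 < 0 → local maximum

Critical points: x = 8 - sqrt(71) ≈ -0.4261 (local minimum); x = 8 + sqrt(71) ≈ 16.4261 (local maximum)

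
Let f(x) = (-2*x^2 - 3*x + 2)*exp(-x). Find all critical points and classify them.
f'(x) = (2*x^2 - x - 5)*exp(-x)

Solve f'(x) = 0:
  f'(x) = (2*x^2 - x - 5)·exp(-x) and exp(-x) > 0 for every x, so f'(x) = 0 ⇔ 2*x^2 - x - 5 = 0.
  2*x^2 - x - 5 = 0 has no rational roots; quadratic formula: x = (1 ± √41)/4.
  ⇒ x = 1/4 - sqrt(41)/4 ≈ -1.3508, 1/4 + sqrt(41)/4 ≈ 1.8508

f''(x) = (-2*x^2 + 5*x + 4)*exp(-x)
Second-derivative test at each critical point:
  f''(-1.3508) = -24.7189 < 0 → local maximum
  f''(1.8508) = 1.0060 > 0 → local minimum

Critical points: x = 1/4 - sqrt(41)/4 ≈ -1.3508 (local maximum); x = 1/4 + sqrt(41)/4 ≈ 1.8508 (local minimum)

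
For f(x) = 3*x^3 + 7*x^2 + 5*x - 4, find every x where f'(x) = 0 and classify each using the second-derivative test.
f'(x) = 9*x^2 + 14*x + 5

Solve f'(x) = 0:
  Factor: 9*x^2 + 14*x + 5 = (x + 1)*(9*x + 5) = 0.
  ⇒ x = -1, -5/9

f''(x) = 18*x + 14
Second-derivative test at each critical point:
  f''(-1) = -4 < 0 → local maximum
  f''(-5/9) = 4 > 0 → local minimum

Critical points: x = -1 (local maximum); x = -5/9 (local minimum)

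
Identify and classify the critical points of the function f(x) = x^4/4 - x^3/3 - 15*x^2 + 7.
f'(x) = x*(x^2 - x - 30)

Solve f'(x) = 0:
  Factor: x^3 - x^2 - 30*x = x*(x - 6)*(x + 5) = 0.
  ⇒ x = -5, 0, 6

f''(x) = 3*x^2 - 2*x - 30
Second-derivative test at each critical point:
  f''(-5) = 55 > 0 → local minimum
  f''(0) = -30 < 0 → local maximum
  f''(6) = 66 > 0 → local minimum

Critical points: x = -5 (local minimum); x = 0 (local maximum); x = 6 (local minimum)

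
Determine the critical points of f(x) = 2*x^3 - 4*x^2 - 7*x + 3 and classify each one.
f'(x) = 6*x^2 - 8*x - 7

Solve f'(x) = 0:
  6*x^2 - 8*x - 7 = 0 has no rational roots; quadratic formula: x = (8 ± √232)/12.
  ⇒ x = 2/3 - sqrt(58)/6 ≈ -0.6026, 2/3 + sqrt(58)/6 ≈ 1.9360

f''(x) = 12*x - 8
Second-derivative test at each critical point:
  f''(-0.6026) = -15.2315 < 0 → local maximum
  f''(1.9360) = 15.2315 > 0 → local minimum

Critical points: x = 2/3 - sqrt(58)/6 ≈ -0.6026 (local maximum); x = 2/3 + sqrt(58)/6 ≈ 1.9360 (local minimum)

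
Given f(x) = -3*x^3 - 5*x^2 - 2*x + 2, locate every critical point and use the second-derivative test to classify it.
f'(x) = -9*x^2 - 10*x - 2

Solve f'(x) = 0:
  9*x^2 + 10*x + 2 = 0 has no rational roots; quadratic formula: x = (-10 ± √28)/18.
  ⇒ x = -5/9 - sqrt(7)/9 ≈ -0.8495, -5/9 + sqrt(7)/9 ≈ -0.2616

f''(x) = -18*x - 10
Second-derivative test at each critical point:
  f''(-0.8495) = 5.2915 > 0 → local minimum
  f''(-0.2616) = -5.2915 < 0 → local maximum

Critical points: x = -5/9 - sqrt(7)/9 ≈ -0.8495 (local minimum); x = -5/9 + sqrt(7)/9 ≈ -0.2616 (local maximum)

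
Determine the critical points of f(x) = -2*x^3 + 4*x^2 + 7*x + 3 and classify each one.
f'(x) = -6*x^2 + 8*x + 7

Solve f'(x) = 0:
  6*x^2 - 8*x - 7 = 0 has no rational roots; quadratic formula: x = (8 ± √232)/12.
  ⇒ x = 2/3 - sqrt(58)/6 ≈ -0.6026, 2/3 + sqrt(58)/6 ≈ 1.9360

f''(x) = 8 - 12*x
Second-derivative test at each critical point:
  f''(-0.6026) = 15.2315 > 0 → local minimum
  f''(1.9360) = -15.2315 < 0 → local maximum

Critical points: x = 2/3 - sqrt(58)/6 ≈ -0.6026 (local minimum); x = 2/3 + sqrt(58)/6 ≈ 1.9360 (local maximum)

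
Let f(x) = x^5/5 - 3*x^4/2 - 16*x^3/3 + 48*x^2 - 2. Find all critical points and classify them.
f'(x) = x*(x^3 - 6*x^2 - 16*x + 96)

Solve f'(x) = 0:
  Factor: x^4 - 6*x^3 - 16*x^2 + 96*x = x*(x - 6)*(x - 4)*(x + 4) = 0.
  ⇒ x = -4, 0, 4, 6

f''(x) = 4*x^3 - 18*x^2 - 32*x + 96
Second-derivative test at each critical point:
  f''(-4) = -320 < 0 → local maximum
  f''(0) = 96 > 0 → local minimum
  f''(4) = -64 < 0 → local maximum
  f''(6) = 120 > 0 → local minimum

Critical points: x = -4 (local maximum); x = 0 (local minimum); x = 4 (local maximum); x = 6 (local minimum)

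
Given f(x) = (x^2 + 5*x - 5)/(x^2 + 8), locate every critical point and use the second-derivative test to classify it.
f'(x) = (-5*x^2 + 26*x + 40)/(x^4 + 16*x^2 + 64)

Solve f'(x) = 0:
  f'(x) = -(5*x^2 - 26*x - 40)/(x^2 + 8)^2; the denominator is positive wherever f is defined, so f'(x) = 0 ⇔ -5*x^2 + 26*x + 40 = 0.
  5*x^2 - 26*x - 40 = 0 has no rational roots; quadratic formula: x = (26 ± √1476)/10.
  ⇒ x = 13/5 - 3*sqrt(41)/5 ≈ -1.2419, 13/5 + 3*sqrt(41)/5 ≈ 6.4419

f''(x) = 2*(5*x^3 - 39*x^2 - 120*x + 104)/(x^6 + 24*x^4 + 192*x^2 + 512)
Second-derivative test at each critical point:
  f''(-1.2419) = 0.4219 > 0 → local minimum
  f''(6.4419) = -0.0157 < 0 → local maximum

Critical points: x = 13/5 - 3*sqrt(41)/5 ≈ -1.2419 (local minimum); x = 13/5 + 3*sqrt(41)/5 ≈ 6.4419 (local maximum)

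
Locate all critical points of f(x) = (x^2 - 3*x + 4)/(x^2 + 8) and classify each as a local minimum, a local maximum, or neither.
f'(x) = (3*x^2 + 8*x - 24)/(x^4 + 16*x^2 + 64)

Solve f'(x) = 0:
  f'(x) = (3*x^2 + 8*x - 24)/(x^2 + 8)^2; the denominator is positive wherever f is defined, so f'(x) = 0 ⇔ 3*x^2 + 8*x - 24 = 0.
  3*x^2 + 8*x - 24 = 0 has no rational roots; quadratic formula: x = (-8 ± √352)/6.
  ⇒ x = -2*sqrt(22)/3 - 4/3 ≈ -4.4603, -4/3 + 2*sqrt(22)/3 ≈ 1.7936

f''(x) = 2*(-3*x^3 - 12*x^2 + 72*x + 32)/(x^6 + 24*x^4 + 192*x^2 + 512)
Second-derivative test at each critical point:
  f''(-4.4603) = -0.0241 < 0 → local maximum
  f''(1.7936) = 0.1491 > 0 → local minimum

Critical points: x = -2*sqrt(22)/3 - 4/3 ≈ -4.4603 (local maximum); x = -4/3 + 2*sqrt(22)/3 ≈ 1.7936 (local minimum)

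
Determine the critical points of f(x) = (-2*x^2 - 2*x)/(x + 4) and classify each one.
f'(x) = 2*(-x^2 - 8*x - 4)/(x^2 + 8*x + 16)

Solve f'(x) = 0:
  f'(x) = -2*(x^2 + 8*x + 4)/(x + 4)^2; the denominator is positive wherever f is defined, so f'(x) = 0 ⇔ -2*x^2 - 16*x - 8 = 0.
  Factor: -2*x^2 - 16*x - 8 = -2*(x^2 + 8*x + 4); x^2 + 8*x + 4 = 0 has no rational roots; quadratic formula: x = (-8 ± √48)/2.
  ⇒ x = -4 - 2*sqrt(3) ≈ -7.4641, -4 + 2*sqrt(3) ≈ -0.5359

f''(x) = -48/(x^3 + 12*x^2 + 48*x + 64)
Second-derivative test at each critical point:
  f''(-7.4641) = 1.1547 > 0 → local minimum
  f''(-0.5359) = -1.1547 < 0 → local maximum

Critical points: x = -4 - 2*sqrt(3) ≈ -7.4641 (local minimum); x = -4 + 2*sqrt(3) ≈ -0.5359 (local maximum)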